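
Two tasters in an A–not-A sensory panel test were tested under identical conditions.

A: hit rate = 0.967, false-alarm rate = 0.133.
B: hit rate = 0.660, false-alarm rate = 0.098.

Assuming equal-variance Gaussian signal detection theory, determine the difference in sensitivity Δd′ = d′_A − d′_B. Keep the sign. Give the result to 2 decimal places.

Δd′ = 1.25

A: z(0.967) = 1.838, z(0.133) = -1.112, d' = 2.950
B: z(0.660) = 0.412, z(0.098) = -1.293, d' = 1.705
Δd' = d'_A − d'_B = 2.950 − 1.705 = 1.245
A has the higher sensitivity.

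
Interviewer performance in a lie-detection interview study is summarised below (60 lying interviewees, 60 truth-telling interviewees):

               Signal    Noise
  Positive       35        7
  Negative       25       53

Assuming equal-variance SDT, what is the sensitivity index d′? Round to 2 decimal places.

d′ = 1.40

H = 35/60 = 0.5833
FA = 7/60 = 0.1167
Φ⁻¹(H) = Φ⁻¹(0.5833) = 0.210
Φ⁻¹(FA) = Φ⁻¹(0.1167) = -1.192
d' = z(H) − z(FA) = 0.210 − (-1.192) = 1.402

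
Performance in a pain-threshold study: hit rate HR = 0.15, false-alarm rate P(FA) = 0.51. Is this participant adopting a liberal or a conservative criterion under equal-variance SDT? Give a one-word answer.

z(H) = -1.036, z(FA) = 0.025
c = −½·(z(H) + z(FA)) = 0.5055
c > 0 → conservative criterion (biased toward responding “no”).

conservative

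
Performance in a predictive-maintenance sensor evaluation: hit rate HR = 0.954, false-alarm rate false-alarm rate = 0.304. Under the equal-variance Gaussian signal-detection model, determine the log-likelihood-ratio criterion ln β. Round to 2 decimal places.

ln β = -1.29

z(H) = 1.685
z(FA) = -0.513
ln β = −½·[z(H)² − z(FA)²] = −0.5 × (2.839 − 0.263) = -1.288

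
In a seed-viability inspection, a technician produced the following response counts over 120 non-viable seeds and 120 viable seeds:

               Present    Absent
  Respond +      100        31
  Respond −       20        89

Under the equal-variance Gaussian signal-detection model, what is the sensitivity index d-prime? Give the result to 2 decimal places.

d-prime = 1.62

H = 100/120 = 0.8333
FA = 31/120 = 0.2583
Φ⁻¹(H) = Φ⁻¹(0.8333) = 0.9673
Φ⁻¹(FA) = Φ⁻¹(0.2583) = -0.6486
d' = z(H) − z(FA) = 0.9673 − (-0.6486) = 1.6159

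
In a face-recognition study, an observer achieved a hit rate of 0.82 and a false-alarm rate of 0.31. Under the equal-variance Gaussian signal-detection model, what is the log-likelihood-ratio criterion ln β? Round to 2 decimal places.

ln β = -0.30

Φ⁻¹(0.82) = 0.915, Φ⁻¹(0.31) = -0.496
ln β = −½·[z(H)² − z(FA)²] = −0.5 × (0.837 − 0.246) = -0.2955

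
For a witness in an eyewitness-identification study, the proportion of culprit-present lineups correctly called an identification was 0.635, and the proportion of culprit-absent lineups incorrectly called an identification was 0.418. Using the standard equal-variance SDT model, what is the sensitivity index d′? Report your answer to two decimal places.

d′ = 0.55

z(H) = 0.3451
z(FA) = -0.2070
d' = z(H) − z(FA) = 0.3451 − (-0.2070) = 0.5521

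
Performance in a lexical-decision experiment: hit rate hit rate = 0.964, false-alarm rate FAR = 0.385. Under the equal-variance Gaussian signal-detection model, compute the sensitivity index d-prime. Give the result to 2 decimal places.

z(H) = 1.799
z(FA) = -0.292
d' = z(H) − z(FA) = 1.799 − (-0.292) = 2.091

d-prime = 2.09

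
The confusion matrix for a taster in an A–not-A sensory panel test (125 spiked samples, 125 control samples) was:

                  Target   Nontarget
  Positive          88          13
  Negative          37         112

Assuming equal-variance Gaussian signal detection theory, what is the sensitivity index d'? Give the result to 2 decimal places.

d' = 1.80

H = 88/125 = 0.7040
FA = 13/125 = 0.1040
Φ⁻¹(H) = 0.5359
Φ⁻¹(FA) = -1.2591
d' = z(H) − z(FA) = 0.5359 − (-1.2591) = 1.7950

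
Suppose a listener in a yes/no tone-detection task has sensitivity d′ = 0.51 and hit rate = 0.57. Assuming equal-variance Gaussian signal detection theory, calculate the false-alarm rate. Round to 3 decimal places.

false-alarm rate = 0.369

z(hit rate) = z(0.57) = 0.1764
z(FA) = z(H) − d' = 0.1764 − 0.51 = -0.3336
false-alarm rate = Φ(-0.3336) = 0.3693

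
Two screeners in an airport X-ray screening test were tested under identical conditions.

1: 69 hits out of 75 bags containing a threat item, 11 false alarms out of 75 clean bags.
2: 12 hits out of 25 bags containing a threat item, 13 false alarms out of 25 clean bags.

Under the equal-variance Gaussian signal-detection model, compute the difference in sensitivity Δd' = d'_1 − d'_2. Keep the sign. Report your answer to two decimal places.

Δd' = 2.56

1: z(0.9200) = 1.405, z(0.1467) = -1.051, d' = 2.456
2: z(0.4800) = -0.050, z(0.5200) = 0.050, d' = -0.100
Δd' = d'_1 − d'_2 = 2.456 − (-0.100) = 2.556
1 has the higher sensitivity.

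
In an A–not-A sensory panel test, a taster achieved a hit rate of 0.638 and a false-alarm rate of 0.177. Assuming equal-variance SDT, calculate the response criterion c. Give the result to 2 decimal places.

c = 0.29

z(H) = z(0.638) = 0.3531
z(FA) = z(0.177) = -0.9269
c = −½·[z(H) + z(FA)] = −0.5 × (0.3531 + (-0.9269)) = 0.2869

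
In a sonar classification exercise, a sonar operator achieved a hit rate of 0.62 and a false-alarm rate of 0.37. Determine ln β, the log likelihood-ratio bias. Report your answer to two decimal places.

Φ⁻¹(H) = 0.305
Φ⁻¹(FA) = -0.332
ln β = −½·[z(H)² − z(FA)²] = −0.5 × (0.093 − 0.110) = 0.0085

ln β = 0.01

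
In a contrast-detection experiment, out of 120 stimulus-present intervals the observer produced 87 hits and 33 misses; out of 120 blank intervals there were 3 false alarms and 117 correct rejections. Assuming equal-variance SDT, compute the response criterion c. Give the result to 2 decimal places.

H = 87/120 = 0.7250
FA = 3/120 = 0.0250
z(0.7250) = 0.598, z(0.0250) = -1.960
c = −½·[z(H) + z(FA)] = −0.5 × (0.598 + (-1.960)) = 0.681
c > 0: the observer has a conservative response bias.

c = 0.68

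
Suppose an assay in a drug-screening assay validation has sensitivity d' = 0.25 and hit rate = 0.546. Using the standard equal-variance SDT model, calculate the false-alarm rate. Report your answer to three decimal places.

z(hit rate) = z(0.546) = 0.1156
z(FA) = z(H) − d' = 0.1156 − 0.25 = -0.1344
false-alarm rate = Φ(-0.1344) = 0.4465

false-alarm rate = 0.447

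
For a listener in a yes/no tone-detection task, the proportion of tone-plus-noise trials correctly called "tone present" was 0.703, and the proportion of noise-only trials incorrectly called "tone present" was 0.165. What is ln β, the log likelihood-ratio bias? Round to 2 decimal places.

z(0.703) = 0.533, z(0.165) = -0.974
ln β = −½·[z(H)² − z(FA)²] = −0.5 × (0.284 − 0.949) = 0.3325

ln β = 0.33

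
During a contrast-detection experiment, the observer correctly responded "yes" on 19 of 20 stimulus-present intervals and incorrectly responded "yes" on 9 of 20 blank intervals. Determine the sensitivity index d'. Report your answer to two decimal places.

H = 19/20 = 0.9500
FA = 9/20 = 0.4500
z(H) = 1.6449
z(FA) = -0.1257
d' = z(H) − z(FA) = 1.6449 − (-0.1257) = 1.7706

d' = 1.77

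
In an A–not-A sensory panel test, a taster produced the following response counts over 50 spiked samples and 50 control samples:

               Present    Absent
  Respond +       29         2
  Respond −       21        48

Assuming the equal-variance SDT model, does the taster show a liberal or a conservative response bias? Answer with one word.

z(H) = 0.202, z(FA) = -1.751
c = −½·(z(H) + z(FA)) = 0.7745
c > 0 → conservative criterion (biased toward responding “no”).

conservative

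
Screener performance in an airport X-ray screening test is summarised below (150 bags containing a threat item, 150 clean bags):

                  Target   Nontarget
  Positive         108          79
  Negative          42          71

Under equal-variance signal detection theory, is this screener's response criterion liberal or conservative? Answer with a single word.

z(H) = 0.583, z(FA) = 0.067
c = −½·(z(H) + z(FA)) = -0.325
c < 0 → liberal criterion (biased toward responding “yes”).

liberal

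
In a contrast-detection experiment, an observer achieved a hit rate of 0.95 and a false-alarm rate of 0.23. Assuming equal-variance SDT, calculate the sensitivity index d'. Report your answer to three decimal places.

d' = 2.384

z(0.95) = 1.6449, z(0.23) = -0.7388
d' = z(H) − z(FA) = 1.6449 − (-0.7388) = 2.3837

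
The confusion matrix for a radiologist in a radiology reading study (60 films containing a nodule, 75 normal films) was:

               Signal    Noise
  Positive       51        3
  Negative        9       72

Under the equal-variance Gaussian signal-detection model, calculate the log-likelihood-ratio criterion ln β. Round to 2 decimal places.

ln β = 1.00

H = 51/60 = 0.8500
FA = 3/75 = 0.0400
z(H) = 1.036
z(FA) = -1.751
ln β = −½·[z(H)² − z(FA)²] = −0.5 × (1.073 − 3.066) = 0.9965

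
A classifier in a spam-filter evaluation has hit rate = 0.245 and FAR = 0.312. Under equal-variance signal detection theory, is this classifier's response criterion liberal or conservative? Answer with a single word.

conservative

z(H) = -0.690, z(FA) = -0.490
c = −½·(z(H) + z(FA)) = 0.590
c > 0 → conservative criterion (biased toward responding “no”).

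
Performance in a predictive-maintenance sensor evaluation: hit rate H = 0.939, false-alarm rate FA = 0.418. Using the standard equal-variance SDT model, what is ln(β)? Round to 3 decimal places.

z(0.939) = 1.5464, z(0.418) = -0.2070
ln β = −½·[z(H)² − z(FA)²] = −0.5 × (2.3914 − 0.0428) = -1.1743

ln β = -1.174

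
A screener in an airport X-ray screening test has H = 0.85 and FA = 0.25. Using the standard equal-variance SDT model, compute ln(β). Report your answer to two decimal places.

ln β = -0.31

z(H) = z(0.85) = 1.036
z(FA) = z(0.25) = -0.674
ln β = −½·[z(H)² − z(FA)²] = −0.5 × (1.073 − 0.454) = -0.3095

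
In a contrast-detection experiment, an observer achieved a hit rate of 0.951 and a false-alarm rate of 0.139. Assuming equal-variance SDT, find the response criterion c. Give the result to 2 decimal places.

z(H) = z(0.951) = 1.6546
z(FA) = z(0.139) = -1.0848
c = −½·[z(H) + z(FA)] = −0.5 × (1.6546 + (-1.0848)) = -0.2849
c < 0: the observer has a liberal response bias.

c = -0.28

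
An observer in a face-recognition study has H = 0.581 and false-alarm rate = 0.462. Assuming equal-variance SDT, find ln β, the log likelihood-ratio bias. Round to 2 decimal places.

Φ⁻¹(0.581) = 0.204, Φ⁻¹(0.462) = -0.095
ln β = −½·[z(H)² − z(FA)²] = −0.5 × (0.042 − 0.009) = -0.0165

ln β = -0.02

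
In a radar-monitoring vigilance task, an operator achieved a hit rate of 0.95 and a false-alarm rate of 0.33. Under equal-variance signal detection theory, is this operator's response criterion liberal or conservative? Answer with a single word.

liberal

z(H) = 1.645, z(FA) = -0.440
c = −½·(z(H) + z(FA)) = -0.6025
c < 0 → liberal criterion (biased toward responding “yes”).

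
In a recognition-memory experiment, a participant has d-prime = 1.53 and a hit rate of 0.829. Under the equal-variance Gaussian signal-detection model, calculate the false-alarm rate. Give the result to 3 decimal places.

z(hit rate) = z(0.829) = 0.9502
z(FA) = z(H) − d' = 0.9502 − 1.53 = -0.5798
false-alarm rate = Φ(-0.5798) = 0.2810

false-alarm rate = 0.281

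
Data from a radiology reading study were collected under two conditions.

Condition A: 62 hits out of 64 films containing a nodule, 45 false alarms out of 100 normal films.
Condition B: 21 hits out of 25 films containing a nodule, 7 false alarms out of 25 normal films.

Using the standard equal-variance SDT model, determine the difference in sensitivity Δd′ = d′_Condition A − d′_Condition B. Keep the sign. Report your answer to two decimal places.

Condition A: z(0.9688) = 1.863, z(0.4500) = -0.126, d' = 1.989
Condition B: z(0.8400) = 0.994, z(0.2800) = -0.583, d' = 1.577
Δd' = d'_Condition A − d'_Condition B = 1.989 − 1.577 = 0.412
Condition A has the higher sensitivity.

Δd′ = 0.41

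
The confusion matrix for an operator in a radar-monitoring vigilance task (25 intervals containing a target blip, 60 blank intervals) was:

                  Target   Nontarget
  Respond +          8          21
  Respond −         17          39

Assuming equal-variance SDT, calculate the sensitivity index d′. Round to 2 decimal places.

d′ = -0.08

H = 8/25 = 0.3200
FA = 21/60 = 0.3500
z(H) = -0.4677
z(FA) = -0.3853
d' = z(H) − z(FA) = -0.4677 − (-0.3853) = -0.0824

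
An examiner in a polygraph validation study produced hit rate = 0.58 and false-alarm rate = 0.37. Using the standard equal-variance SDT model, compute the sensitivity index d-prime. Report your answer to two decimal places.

d-prime = 0.53

z(0.58) = 0.2019, z(0.37) = -0.3319
d' = z(H) − z(FA) = 0.2019 − (-0.3319) = 0.5338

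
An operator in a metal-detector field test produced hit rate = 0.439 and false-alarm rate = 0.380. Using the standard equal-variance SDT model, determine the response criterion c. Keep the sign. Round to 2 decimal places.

z(H) = -0.154
z(FA) = -0.305
c = −½·[z(H) + z(FA)] = −0.5 × (-0.154 + (-0.305)) = 0.2295
c > 0: the operator has a conservative response bias.

c = 0.23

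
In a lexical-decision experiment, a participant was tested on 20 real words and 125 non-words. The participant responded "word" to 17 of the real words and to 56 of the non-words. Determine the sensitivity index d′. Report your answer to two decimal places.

H = 17/20 = 0.8500
FA = 56/125 = 0.4480
z(H) = z(0.8500) = 1.036
z(FA) = z(0.4480) = -0.131
d' = z(H) − z(FA) = 1.036 − (-0.131) = 1.167

d′ = 1.17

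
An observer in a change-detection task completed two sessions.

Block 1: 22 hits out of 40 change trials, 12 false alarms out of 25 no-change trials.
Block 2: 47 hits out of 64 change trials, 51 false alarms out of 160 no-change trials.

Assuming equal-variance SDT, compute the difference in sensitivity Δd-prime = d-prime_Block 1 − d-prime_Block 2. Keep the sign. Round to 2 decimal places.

Δd-prime = -0.92

Block 1: z(0.5500) = 0.126, z(0.4800) = -0.050, d' = 0.176
Block 2: z(0.7344) = 0.626, z(0.3187) = -0.471, d' = 1.097
Δd' = d'_Block 1 − d'_Block 2 = 0.176 − 1.097 = -0.921
Block 2 has the higher sensitivity.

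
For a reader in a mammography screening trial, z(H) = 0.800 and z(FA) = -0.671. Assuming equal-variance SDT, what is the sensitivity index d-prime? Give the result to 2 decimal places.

d-prime = 1.47

d' = z(H) − z(FA) = 0.800 − (-0.671) = 1.471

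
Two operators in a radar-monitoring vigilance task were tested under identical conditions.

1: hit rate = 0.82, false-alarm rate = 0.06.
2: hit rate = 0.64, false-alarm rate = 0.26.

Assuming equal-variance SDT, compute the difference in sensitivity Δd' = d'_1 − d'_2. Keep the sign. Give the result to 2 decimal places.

1: z(0.82) = 0.915, z(0.06) = -1.555, d' = 2.470
2: z(0.64) = 0.358, z(0.26) = -0.643, d' = 1.001
Δd' = d'_1 − d'_2 = 2.470 − 1.001 = 1.469
1 has the higher sensitivity.

Δd' = 1.47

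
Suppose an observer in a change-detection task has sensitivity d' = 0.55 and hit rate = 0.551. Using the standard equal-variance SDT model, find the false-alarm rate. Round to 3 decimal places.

z(hit rate) = z(0.551) = 0.1282
z(FA) = z(H) − d' = 0.1282 − 0.55 = -0.4218
false-alarm rate = Φ(-0.4218) = 0.3366

false-alarm rate = 0.337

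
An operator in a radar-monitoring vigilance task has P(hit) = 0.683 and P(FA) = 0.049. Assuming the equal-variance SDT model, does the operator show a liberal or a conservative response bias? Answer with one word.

conservative

z(H) = 0.476, z(FA) = -1.655
c = −½·(z(H) + z(FA)) = 0.5895
c > 0 → conservative criterion (biased toward responding “no”).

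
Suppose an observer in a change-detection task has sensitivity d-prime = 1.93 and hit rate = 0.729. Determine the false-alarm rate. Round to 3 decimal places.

false-alarm rate = 0.093

z(hit rate) = z(0.729) = 0.6098
z(FA) = z(H) − d' = 0.6098 − 1.93 = -1.3202
false-alarm rate = Φ(-1.3202) = 0.0934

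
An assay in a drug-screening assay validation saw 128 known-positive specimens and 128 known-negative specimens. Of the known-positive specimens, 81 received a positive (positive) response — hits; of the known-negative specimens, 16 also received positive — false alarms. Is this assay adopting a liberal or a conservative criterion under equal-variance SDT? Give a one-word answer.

z(H) = 0.339, z(FA) = -1.150
c = −½·(z(H) + z(FA)) = 0.4055
c > 0 → conservative criterion (biased toward responding “no”).

conservative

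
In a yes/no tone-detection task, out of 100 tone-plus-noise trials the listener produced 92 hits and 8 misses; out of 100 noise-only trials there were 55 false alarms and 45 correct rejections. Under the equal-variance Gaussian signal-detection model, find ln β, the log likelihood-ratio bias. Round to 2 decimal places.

H = 92/100 = 0.9200
FA = 55/100 = 0.5500
z(0.9200) = 1.405, z(0.5500) = 0.126
ln β = −½·[z(H)² − z(FA)²] = −0.5 × (1.974 − 0.016) = -0.979

ln β = -0.98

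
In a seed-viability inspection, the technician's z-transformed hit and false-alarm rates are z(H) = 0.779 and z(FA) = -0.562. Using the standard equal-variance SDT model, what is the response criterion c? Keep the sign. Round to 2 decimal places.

c = −½·[z(H) + z(FA)] = −½·(0.779 + (-0.562)) = -0.1085
c < 0: the technician has a liberal response bias.

c = -0.11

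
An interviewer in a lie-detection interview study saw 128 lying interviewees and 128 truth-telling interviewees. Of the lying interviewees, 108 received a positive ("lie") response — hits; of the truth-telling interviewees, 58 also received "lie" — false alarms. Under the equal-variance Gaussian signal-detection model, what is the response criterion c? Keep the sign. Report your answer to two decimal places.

c = -0.45

H = 108/128 = 0.8438
FA = 58/128 = 0.4531
z(H) = 1.010
z(FA) = -0.118
c = −½·[z(H) + z(FA)] = −0.5 × (1.010 + (-0.118)) = -0.446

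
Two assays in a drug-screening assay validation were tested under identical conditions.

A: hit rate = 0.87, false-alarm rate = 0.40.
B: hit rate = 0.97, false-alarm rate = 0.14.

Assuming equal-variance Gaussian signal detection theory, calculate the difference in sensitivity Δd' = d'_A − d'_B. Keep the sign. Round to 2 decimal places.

A: z(0.87) = 1.126, z(0.40) = -0.253, d' = 1.379
B: z(0.97) = 1.881, z(0.14) = -1.080, d' = 2.961
Δd' = d'_A − d'_B = 1.379 − 2.961 = -1.582
B has the higher sensitivity.

Δd' = -1.58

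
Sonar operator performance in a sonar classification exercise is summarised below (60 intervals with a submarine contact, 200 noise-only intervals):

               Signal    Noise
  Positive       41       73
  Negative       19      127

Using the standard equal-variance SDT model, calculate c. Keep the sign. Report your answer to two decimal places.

H = 41/60 = 0.6833
FA = 73/200 = 0.3650
z(H) = z(0.6833) = 0.4769
z(FA) = z(0.3650) = -0.3451
c = −½·[z(H) + z(FA)] = −0.5 × (0.4769 + (-0.3451)) = -0.0659

c = -0.07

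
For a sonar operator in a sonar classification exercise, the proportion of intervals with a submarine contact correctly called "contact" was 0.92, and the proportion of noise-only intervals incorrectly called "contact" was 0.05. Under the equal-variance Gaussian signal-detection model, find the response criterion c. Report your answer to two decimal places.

c = 0.12

z(0.92) = 1.4051, z(0.05) = -1.6449
c = −½·[z(H) + z(FA)] = −0.5 × (1.4051 + (-1.6449)) = 0.1199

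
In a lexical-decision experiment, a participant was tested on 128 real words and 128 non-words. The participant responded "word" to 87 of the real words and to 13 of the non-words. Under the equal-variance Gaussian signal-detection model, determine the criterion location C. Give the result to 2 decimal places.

H = 87/128 = 0.6797
FA = 13/128 = 0.1016
z(0.6797) = 0.467, z(0.1016) = -1.272
c = −½·[z(H) + z(FA)] = −0.5 × (0.467 + (-1.272)) = 0.4025

C = 0.40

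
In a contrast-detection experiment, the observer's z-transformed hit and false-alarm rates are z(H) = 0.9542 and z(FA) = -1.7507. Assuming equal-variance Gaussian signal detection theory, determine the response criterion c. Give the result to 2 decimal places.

c = −½·[z(H) + z(FA)] = −½·(0.9542 + (-1.7507)) = 0.39825
c > 0: the observer has a conservative response bias.

c = 0.40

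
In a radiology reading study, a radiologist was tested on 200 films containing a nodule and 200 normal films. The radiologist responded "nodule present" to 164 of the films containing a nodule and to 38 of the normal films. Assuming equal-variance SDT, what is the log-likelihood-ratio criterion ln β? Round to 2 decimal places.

ln β = -0.03

H = 164/200 = 0.8200
FA = 38/200 = 0.1900
z(H) = 0.915
z(FA) = -0.878
ln β = −½·[z(H)² − z(FA)²] = −0.5 × (0.837 − 0.771) = -0.033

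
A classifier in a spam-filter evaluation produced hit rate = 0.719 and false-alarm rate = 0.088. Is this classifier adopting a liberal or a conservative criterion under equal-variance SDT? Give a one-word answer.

conservative

z(H) = 0.580, z(FA) = -1.353
c = −½·(z(H) + z(FA)) = 0.3865
c > 0 → conservative criterion (biased toward responding “no”).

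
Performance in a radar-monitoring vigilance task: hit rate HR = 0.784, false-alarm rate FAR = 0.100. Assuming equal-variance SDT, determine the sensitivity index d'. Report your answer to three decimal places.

Φ⁻¹(H) = Φ⁻¹(0.784) = 0.7858
Φ⁻¹(FA) = Φ⁻¹(0.100) = -1.2816
d' = z(H) − z(FA) = 0.7858 − (-1.2816) = 2.0674

d' = 2.067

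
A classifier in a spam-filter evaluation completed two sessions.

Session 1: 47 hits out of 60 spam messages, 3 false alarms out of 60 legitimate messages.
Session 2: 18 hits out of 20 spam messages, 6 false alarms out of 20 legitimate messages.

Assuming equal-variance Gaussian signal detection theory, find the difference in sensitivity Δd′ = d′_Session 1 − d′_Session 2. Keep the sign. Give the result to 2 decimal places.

Δd′ = 0.62

Session 1: z(0.7833) = 0.783, z(0.0500) = -1.645, d' = 2.428
Session 2: z(0.9000) = 1.282, z(0.3000) = -0.524, d' = 1.806
Δd' = d'_Session 1 − d'_Session 2 = 2.428 − 1.806 = 0.622
Session 1 has the higher sensitivity.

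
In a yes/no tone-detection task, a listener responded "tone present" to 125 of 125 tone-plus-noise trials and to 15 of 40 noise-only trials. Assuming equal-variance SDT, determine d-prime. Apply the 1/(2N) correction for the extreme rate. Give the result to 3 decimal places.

d-prime = 2.971

The hit rate is 125/125 = 1, so apply the 1/(2N) correction: H → 1 − 1/(2·125) = 0.99600.
z(H) = z(0.99600) = 2.6521
z(FA) = z(0.37500) = -0.3186
d' = 2.6521 − (-0.3186) = 2.9707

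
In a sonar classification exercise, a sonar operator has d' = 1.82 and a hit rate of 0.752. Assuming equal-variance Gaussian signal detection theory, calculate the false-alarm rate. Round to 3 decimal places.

false-alarm rate = 0.127

z(hit rate) = z(0.752) = 0.6808
z(FA) = z(H) − d' = 0.6808 − 1.82 = -1.1392
false-alarm rate = Φ(-1.1392) = 0.1273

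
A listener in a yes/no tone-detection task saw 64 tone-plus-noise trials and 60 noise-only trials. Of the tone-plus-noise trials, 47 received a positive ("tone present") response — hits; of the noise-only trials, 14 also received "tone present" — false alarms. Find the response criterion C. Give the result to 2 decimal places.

C = 0.05

H = 47/64 = 0.7344
FA = 14/60 = 0.2333
z(H) = 0.6262
z(FA) = -0.7280
c = −½·[z(H) + z(FA)] = −0.5 × (0.6262 + (-0.7280)) = 0.0509
c > 0: the listener has a conservative response bias.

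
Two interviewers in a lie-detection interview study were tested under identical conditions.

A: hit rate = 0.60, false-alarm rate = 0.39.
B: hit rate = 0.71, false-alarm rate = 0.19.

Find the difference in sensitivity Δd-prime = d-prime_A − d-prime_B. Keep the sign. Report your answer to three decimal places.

A: z(0.60) = 0.2533, z(0.39) = -0.2793, d' = 0.5326
B: z(0.71) = 0.5534, z(0.19) = -0.8779, d' = 1.4313
Δd' = d'_A − d'_B = 0.5326 − 1.4313 = -0.8987
B has the higher sensitivity.

Δd-prime = -0.899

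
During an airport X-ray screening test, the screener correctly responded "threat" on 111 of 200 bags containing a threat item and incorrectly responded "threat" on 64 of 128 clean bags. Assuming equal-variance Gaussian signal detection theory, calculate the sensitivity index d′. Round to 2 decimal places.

d′ = 0.14

H = 111/200 = 0.5550
FA = 64/128 = 0.5000
Φ⁻¹(H) = Φ⁻¹(0.5550) = 0.1383
Φ⁻¹(FA) = Φ⁻¹(0.5000) = 0.0000
d' = z(H) − z(FA) = 0.1383 − 0.0000 = 0.1383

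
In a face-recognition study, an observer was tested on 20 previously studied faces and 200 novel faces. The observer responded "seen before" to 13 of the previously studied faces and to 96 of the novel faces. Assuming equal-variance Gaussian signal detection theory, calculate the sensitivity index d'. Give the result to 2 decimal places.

H = 13/20 = 0.6500
FA = 96/200 = 0.4800
z(H) = 0.3853
z(FA) = -0.0502
d' = z(H) − z(FA) = 0.3853 − (-0.0502) = 0.4355

d' = 0.44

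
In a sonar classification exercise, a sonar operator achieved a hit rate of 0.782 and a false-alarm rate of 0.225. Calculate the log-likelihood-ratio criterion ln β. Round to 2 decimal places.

z(H) = z(0.782) = 0.779
z(FA) = z(0.225) = -0.755
ln β = −½·[z(H)² − z(FA)²] = −0.5 × (0.607 − 0.570) = -0.0185

ln β = -0.02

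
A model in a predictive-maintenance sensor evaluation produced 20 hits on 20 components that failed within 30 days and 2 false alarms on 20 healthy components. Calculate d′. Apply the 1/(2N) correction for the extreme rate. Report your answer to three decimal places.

d′ = 3.242

The hit rate is 20/20 = 1, so apply the 1/(2N) correction: H → 1 − 1/(2·20) = 0.97500.
z(H) = z(0.97500) = 1.9600
z(FA) = z(0.10000) = -1.2816
d' = 1.9600 − (-1.2816) = 3.2416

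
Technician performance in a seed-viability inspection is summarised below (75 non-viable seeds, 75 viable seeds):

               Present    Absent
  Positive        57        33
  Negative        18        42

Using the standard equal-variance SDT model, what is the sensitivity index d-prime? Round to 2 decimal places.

d-prime = 0.86

H = 57/75 = 0.7600
FA = 33/75 = 0.4400
Φ⁻¹(H) = 0.706
Φ⁻¹(FA) = -0.151
d' = z(H) − z(FA) = 0.706 − (-0.151) = 0.857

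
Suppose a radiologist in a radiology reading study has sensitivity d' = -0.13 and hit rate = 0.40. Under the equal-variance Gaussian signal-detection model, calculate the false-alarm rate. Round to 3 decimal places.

false-alarm rate = 0.451

z(hit rate) = z(0.40) = -0.2533
z(FA) = z(H) − d' = -0.2533 − (-0.13) = -0.1233
false-alarm rate = Φ(-0.1233) = 0.4509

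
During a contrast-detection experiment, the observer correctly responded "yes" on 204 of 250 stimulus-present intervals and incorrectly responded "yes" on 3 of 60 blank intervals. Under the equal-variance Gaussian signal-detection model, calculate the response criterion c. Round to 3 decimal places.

H = 204/250 = 0.8160
FA = 3/60 = 0.0500
z(H) = 0.9002
z(FA) = -1.6449
c = −½·[z(H) + z(FA)] = −0.5 × (0.9002 + (-1.6449)) = 0.37235
c > 0: the observer has a conservative response bias.

c = 0.372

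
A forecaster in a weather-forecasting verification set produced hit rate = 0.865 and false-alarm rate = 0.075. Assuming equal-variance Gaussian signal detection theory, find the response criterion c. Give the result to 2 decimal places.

Φ⁻¹(0.865) = 1.1031, Φ⁻¹(0.075) = -1.4395
c = −½·[z(H) + z(FA)] = −0.5 × (1.1031 + (-1.4395)) = 0.1682
c > 0: the forecaster has a conservative response bias.

c = 0.17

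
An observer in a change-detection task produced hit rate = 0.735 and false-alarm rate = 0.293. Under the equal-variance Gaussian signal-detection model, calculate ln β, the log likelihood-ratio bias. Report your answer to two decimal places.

ln β = -0.05

Φ⁻¹(0.735) = 0.628, Φ⁻¹(0.293) = -0.545
ln β = −½·[z(H)² − z(FA)²] = −0.5 × (0.394 − 0.297) = -0.0485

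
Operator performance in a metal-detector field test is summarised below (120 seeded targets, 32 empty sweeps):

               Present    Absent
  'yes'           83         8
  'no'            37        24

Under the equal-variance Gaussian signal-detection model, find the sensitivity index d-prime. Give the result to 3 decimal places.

d-prime = 1.175

H = 83/120 = 0.6917
FA = 8/32 = 0.2500
z(H) = 0.5007
z(FA) = -0.6745
d' = z(H) − z(FA) = 0.5007 − (-0.6745) = 1.1752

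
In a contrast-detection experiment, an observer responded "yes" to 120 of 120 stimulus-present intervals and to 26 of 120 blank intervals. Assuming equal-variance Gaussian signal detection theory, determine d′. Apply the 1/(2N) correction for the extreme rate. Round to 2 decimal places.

The hit rate is 120/120 = 1, so apply the 1/(2N) correction: H → 1 − 1/(2·120) = 0.99583.
z(H) = z(0.99583) = 2.638
z(FA) = z(0.21667) = -0.783
d' = 2.638 − (-0.783) = 3.421

d′ = 3.42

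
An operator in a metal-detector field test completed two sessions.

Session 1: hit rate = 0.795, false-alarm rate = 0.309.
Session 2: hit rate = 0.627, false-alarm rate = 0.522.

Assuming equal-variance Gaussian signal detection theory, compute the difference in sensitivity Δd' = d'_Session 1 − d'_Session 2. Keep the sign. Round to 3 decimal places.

Session 1: z(0.795) = 0.8239, z(0.309) = -0.4987, d' = 1.3226
Session 2: z(0.627) = 0.3239, z(0.522) = 0.0552, d' = 0.2687
Δd' = d'_Session 1 − d'_Session 2 = 1.3226 − 0.2687 = 1.0539
Session 1 has the higher sensitivity.

Δd' = 1.054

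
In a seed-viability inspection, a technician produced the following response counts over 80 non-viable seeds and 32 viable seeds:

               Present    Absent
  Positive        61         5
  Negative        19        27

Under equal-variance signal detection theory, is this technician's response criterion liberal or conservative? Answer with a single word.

conservative

z(H) = 0.714, z(FA) = -1.010
c = −½·(z(H) + z(FA)) = 0.148
c > 0 → conservative criterion (biased toward responding “no”).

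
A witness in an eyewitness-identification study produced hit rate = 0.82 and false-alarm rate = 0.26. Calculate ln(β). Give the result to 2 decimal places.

z(H) = z(0.82) = 0.915
z(FA) = z(0.26) = -0.643
ln β = −½·[z(H)² − z(FA)²] = −0.5 × (0.837 − 0.413) = -0.212

ln β = -0.21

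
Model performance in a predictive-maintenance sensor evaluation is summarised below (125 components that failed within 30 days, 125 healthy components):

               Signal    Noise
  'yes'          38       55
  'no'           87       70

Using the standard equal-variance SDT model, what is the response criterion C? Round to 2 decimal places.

H = 38/125 = 0.3040
FA = 55/125 = 0.4400
z(H) = z(0.3040) = -0.5129
z(FA) = z(0.4400) = -0.1510
c = −½·[z(H) + z(FA)] = −0.5 × (-0.5129 + (-0.1510)) = 0.33195
c > 0: the model has a conservative response bias.

C = 0.33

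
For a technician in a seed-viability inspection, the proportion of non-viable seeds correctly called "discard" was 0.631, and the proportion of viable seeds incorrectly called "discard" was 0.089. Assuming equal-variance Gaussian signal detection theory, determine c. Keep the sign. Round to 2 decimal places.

z(H) = z(0.631) = 0.335
z(FA) = z(0.089) = -1.347
c = −½·[z(H) + z(FA)] = −0.5 × (0.335 + (-1.347)) = 0.506

c = 0.51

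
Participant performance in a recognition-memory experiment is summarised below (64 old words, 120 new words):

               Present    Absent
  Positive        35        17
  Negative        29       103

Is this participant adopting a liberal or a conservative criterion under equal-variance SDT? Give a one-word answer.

conservative

z(H) = 0.118, z(FA) = -1.073
c = −½·(z(H) + z(FA)) = 0.4775
c > 0 → conservative criterion (biased toward responding “no”).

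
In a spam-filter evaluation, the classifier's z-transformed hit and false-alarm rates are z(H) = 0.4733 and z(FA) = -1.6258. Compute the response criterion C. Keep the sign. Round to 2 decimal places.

C = 0.58

c = −½·[z(H) + z(FA)] = −½·(0.4733 + (-1.6258)) = 0.57625
c > 0: the classifier has a conservative response bias.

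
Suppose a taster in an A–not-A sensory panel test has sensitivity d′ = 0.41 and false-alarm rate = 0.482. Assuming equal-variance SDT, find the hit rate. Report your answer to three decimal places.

z(false-alarm rate) = z(0.482) = -0.0451
z(H) = z(FA) + d' = -0.0451 + 0.41 = 0.3649
hit rate = Φ(0.3649) = 0.6424

hit rate = 0.642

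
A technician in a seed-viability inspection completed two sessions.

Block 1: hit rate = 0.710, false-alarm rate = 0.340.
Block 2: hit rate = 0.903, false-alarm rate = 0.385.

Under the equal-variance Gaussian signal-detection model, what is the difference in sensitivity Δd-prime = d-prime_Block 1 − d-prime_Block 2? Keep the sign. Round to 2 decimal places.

Δd-prime = -0.63

Block 1: z(0.710) = 0.553, z(0.340) = -0.412, d' = 0.965
Block 2: z(0.903) = 1.299, z(0.385) = -0.292, d' = 1.591
Δd' = d'_Block 1 − d'_Block 2 = 0.965 − 1.591 = -0.626
Block 2 has the higher sensitivity.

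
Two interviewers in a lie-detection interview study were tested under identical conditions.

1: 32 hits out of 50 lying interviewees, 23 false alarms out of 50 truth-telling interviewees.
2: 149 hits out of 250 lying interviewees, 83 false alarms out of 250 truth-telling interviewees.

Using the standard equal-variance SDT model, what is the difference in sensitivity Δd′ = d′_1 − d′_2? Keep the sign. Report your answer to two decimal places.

1: z(0.6400) = 0.358, z(0.4600) = -0.100, d' = 0.458
2: z(0.5960) = 0.243, z(0.3320) = -0.434, d' = 0.677
Δd' = d'_1 − d'_2 = 0.458 − 0.677 = -0.219
2 has the higher sensitivity.

Δd′ = -0.22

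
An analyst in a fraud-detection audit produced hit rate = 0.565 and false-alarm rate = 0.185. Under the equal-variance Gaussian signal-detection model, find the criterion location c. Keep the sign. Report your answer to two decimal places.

c = 0.37

z(H) = z(0.565) = 0.1637
z(FA) = z(0.185) = -0.8965
c = −½·[z(H) + z(FA)] = −0.5 × (0.1637 + (-0.8965)) = 0.3664
c > 0: the analyst has a conservative response bias.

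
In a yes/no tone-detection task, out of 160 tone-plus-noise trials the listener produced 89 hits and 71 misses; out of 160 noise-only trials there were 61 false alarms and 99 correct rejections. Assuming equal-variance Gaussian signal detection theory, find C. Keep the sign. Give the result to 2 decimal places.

C = 0.08

H = 89/160 = 0.5563
FA = 61/160 = 0.3812
z(H) = z(0.5563) = 0.1416
z(FA) = z(0.3812) = -0.3023
c = −½·[z(H) + z(FA)] = −0.5 × (0.1416 + (-0.3023)) = 0.08035
c > 0: the listener has a conservative response bias.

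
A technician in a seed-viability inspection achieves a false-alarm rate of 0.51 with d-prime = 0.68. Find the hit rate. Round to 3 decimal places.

z(false-alarm rate) = z(0.51) = 0.0251
z(H) = z(FA) + d' = 0.0251 + 0.68 = 0.7051
hit rate = Φ(0.7051) = 0.7596

hit rate = 0.760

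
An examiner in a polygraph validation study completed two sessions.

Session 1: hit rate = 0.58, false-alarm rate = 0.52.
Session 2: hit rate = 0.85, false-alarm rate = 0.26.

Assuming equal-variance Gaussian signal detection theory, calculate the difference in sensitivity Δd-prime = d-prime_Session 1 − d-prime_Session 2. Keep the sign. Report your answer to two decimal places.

Session 1: z(0.58) = 0.202, z(0.52) = 0.050, d' = 0.152
Session 2: z(0.85) = 1.036, z(0.26) = -0.643, d' = 1.679
Δd' = d'_Session 1 − d'_Session 2 = 0.152 − 1.679 = -1.527
Session 2 has the higher sensitivity.

Δd-prime = -1.53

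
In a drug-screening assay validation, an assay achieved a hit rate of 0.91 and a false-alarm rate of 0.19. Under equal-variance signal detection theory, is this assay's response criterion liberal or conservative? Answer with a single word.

liberal

z(H) = 1.341, z(FA) = -0.878
c = −½·(z(H) + z(FA)) = -0.2315
c < 0 → liberal criterion (biased toward responding “yes”).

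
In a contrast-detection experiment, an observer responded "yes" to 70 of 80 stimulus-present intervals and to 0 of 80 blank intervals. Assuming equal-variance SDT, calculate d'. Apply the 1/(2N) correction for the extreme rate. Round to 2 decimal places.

The false-alarm rate is 0/80 = 0, so apply the 1/(2N) correction: FA → 1/(2·80) = 0.00625.
z(H) = z(0.87500) = 1.150
z(FA) = z(0.00625) = -2.498
d' = 1.150 − (-2.498) = 3.648

d' = 3.65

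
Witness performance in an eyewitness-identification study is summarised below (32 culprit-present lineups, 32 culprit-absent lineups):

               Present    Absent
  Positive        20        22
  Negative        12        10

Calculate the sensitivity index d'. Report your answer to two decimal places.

d' = -0.17

H = 20/32 = 0.6250
FA = 22/32 = 0.6875
Φ⁻¹(H) = Φ⁻¹(0.6250) = 0.3186
Φ⁻¹(FA) = Φ⁻¹(0.6875) = 0.4888
d' = z(H) − z(FA) = 0.3186 − 0.4888 = -0.1702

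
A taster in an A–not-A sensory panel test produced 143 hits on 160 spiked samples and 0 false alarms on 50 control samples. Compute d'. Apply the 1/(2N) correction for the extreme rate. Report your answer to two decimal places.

d' = 3.57

The false-alarm rate is 0/50 = 0, so apply the 1/(2N) correction: FA → 1/(2·50) = 0.01000.
z(H) = z(0.89375) = 1.247
z(FA) = z(0.01000) = -2.326
d' = 1.247 − (-2.326) = 3.573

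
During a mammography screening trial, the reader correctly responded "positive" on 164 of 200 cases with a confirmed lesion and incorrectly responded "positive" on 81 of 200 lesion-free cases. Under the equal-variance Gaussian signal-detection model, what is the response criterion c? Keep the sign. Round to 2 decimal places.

c = -0.34

H = 164/200 = 0.8200
FA = 81/200 = 0.4050
Φ⁻¹(0.8200) = 0.9154, Φ⁻¹(0.4050) = -0.2404
c = −½·[z(H) + z(FA)] = −0.5 × (0.9154 + (-0.2404)) = -0.3375
c < 0: the reader has a liberal response bias.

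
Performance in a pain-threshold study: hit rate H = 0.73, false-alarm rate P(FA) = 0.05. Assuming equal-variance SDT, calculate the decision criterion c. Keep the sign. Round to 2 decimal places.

c = 0.52

Φ⁻¹(0.73) = 0.6128, Φ⁻¹(0.05) = -1.6449
c = −½·[z(H) + z(FA)] = −0.5 × (0.6128 + (-1.6449)) = 0.51605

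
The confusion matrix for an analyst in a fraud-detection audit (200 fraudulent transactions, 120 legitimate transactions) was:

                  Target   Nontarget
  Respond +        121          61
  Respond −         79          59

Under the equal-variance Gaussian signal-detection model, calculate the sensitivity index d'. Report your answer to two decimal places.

H = 121/200 = 0.6050
FA = 61/120 = 0.5083
Φ⁻¹(H) = Φ⁻¹(0.6050) = 0.2663
Φ⁻¹(FA) = Φ⁻¹(0.5083) = 0.0208
d' = z(H) − z(FA) = 0.2663 − 0.0208 = 0.2455

d' = 0.25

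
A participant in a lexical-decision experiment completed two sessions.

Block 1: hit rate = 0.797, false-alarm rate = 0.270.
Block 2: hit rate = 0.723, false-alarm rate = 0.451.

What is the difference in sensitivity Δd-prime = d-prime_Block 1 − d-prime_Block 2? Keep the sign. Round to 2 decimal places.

Δd-prime = 0.73

Block 1: z(0.797) = 0.831, z(0.270) = -0.613, d' = 1.444
Block 2: z(0.723) = 0.592, z(0.451) = -0.123, d' = 0.715
Δd' = d'_Block 1 − d'_Block 2 = 1.444 − 0.715 = 0.729
Block 1 has the higher sensitivity.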